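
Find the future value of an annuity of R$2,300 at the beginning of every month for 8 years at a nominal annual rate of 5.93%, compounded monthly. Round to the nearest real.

R$283,058

With 12 periods per year: i = 0.00494167, n = 96.
Accumulation factor s(96|0.00494167) × (1+i) = 123.068559; FV = 2300 × 123.068559 = 283,057.6864
Payments are at the start of each period, so multiply by (1+i).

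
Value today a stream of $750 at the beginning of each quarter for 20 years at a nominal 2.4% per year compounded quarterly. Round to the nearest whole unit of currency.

Periodic rate i = 0.024/4 = 0.006; n = 20 × 4 = 80 periods.
PV = 750 × [1 − (1+0.006)^(−80)] / 0.006 × (1+i) = 750 × 63.768407 = 47,826.3053
(annuity-due: payments at period start, so ×(1+i).)

$47,826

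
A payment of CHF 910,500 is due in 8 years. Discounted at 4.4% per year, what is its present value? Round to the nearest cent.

CHF 645,172.67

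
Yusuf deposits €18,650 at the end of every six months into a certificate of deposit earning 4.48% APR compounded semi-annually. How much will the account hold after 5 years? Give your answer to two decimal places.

€206,467.36

Periodic rate i = 0.0448/2 = 0.0224; n = 5 × 2 = 10 periods.
FV = PMT · [(1+i)^n − 1] / i = 18650 · 11.070636 = 206,467.3637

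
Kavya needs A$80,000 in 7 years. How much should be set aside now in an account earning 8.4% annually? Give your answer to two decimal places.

Discount factor = (1+0.084)^(−7) = 0.568585; PV = 80,000 × 0.568585 = 45,486.7609

A$45,486.76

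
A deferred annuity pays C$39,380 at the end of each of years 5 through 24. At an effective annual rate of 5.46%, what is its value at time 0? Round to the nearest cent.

C$381,723.57

Value one period before first payment (t=4): 39380 × [1 − (1+0.0546)^(−20)] / 0.0546 = 39380 × 11.990142 = 472,171.8033
Discount back 4 years: 472,171.8033 × (1+0.0546)^(−4) = 472,171.8033 × 0.808442 = 381,723.5734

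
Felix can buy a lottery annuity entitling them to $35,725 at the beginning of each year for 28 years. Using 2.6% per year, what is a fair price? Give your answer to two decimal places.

$722,663.15

Annuity factor a(28|0.026) × (1+i) = 20.228500; PV = 35725 × 20.228500 = 722,663.1451
(annuity-due: payments at period start, so ×(1+i).)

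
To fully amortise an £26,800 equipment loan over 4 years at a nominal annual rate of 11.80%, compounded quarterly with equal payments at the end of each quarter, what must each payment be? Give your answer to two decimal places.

i = 0.118/4 = 0.0295 per quarter; n = 4·4 = 16.
PMT = 26800 / ( [1 − (1+0.0295)^(−16)] / 0.0295 ) = 26800 / 12.609251 = 2,125.4237

£2,125.42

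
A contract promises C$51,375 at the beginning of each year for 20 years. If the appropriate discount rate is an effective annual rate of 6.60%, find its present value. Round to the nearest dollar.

C$598,673

PV = PMT · [1 − (1+i)^(−n)] / i × (1+i) = 51375 · 11.653000 = 598,672.8815
(Beginning-of-period payments → annuity-due factor ×(1+i).)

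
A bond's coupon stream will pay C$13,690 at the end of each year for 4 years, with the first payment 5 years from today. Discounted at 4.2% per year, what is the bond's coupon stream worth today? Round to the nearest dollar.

C$41,955

Value one period before first payment (t=4): 13690 × [1 − (1+0.042)^(−4)] / 0.042 = 13690 × 3.612851 = 49,459.9277
PV₀ = 49,459.9277 / (1+0.042)^4 = 49,459.9277 / 1.178883 = 41,954.8914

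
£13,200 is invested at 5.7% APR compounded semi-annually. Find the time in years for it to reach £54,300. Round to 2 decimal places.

Periodic rate i = 0.057/2 = 0.0285.
(1+i)^n = 54300/13200 = 4.11364, so n = ln 4.11364 / ln 1.0285 = 50.3287 half-years
= 50.3287/2 years

25.16 years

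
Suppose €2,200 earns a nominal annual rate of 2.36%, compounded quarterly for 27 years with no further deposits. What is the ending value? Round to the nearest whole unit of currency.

€4,153

i = 0.0236/4 = 0.0059 per quarter; n = 27·4 = 108.
FV = PV·(1+i)^n = 2,200 × 1.887640 = 4,152.8090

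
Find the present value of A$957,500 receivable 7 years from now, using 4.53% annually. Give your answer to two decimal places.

Discount factor = (1+0.0453)^(−7) = 0.733353; PV = 957,500 × 0.733353 = 702,185.9410

A$702,185.94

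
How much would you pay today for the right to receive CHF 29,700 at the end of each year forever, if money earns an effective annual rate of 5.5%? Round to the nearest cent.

PV = C/r = 29700/0.055 = 540,000.0000

CHF 540,000.00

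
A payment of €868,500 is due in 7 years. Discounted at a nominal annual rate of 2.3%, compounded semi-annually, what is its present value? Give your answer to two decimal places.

i = 0.023/2 = 0.0115 per half-year; n = 7·2 = 14.
Discount factor = (1+0.0115)^(−14) = 0.852075; PV = 868,500 × 0.852075 = 740,026.7239

€740,026.72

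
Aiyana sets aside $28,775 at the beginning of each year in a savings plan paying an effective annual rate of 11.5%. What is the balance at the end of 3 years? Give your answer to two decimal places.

FV = 28775 × [(1+0.115)^3 − 1] / 0.115 × (1+i) = 28775 × 3.744421 = 107,745.7107
(Beginning-of-period payments → annuity-due factor ×(1+i).)

$107,745.71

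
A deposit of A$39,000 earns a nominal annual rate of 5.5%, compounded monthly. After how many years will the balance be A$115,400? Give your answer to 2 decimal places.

19.77 years

Periodic rate i = 0.055/12 = 0.00458333.
(1+i)^n = 115400/39000 = 2.95897, so n = ln 2.95897 / ln 1.00458 = 237.2350 months
= 237.2350/12 years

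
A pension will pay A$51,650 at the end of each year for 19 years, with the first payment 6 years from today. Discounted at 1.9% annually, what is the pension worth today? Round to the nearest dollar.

Value one period before first payment (t=5): 51650 × [1 − (1+0.019)^(−19)] / 0.019 = 51650 × 15.824030 = 817,311.1292
Discount back 5 years: 817,311.1292 × (1+0.019)^(−5) = 817,311.1292 × 0.910184 = 743,903.3127

A$743,903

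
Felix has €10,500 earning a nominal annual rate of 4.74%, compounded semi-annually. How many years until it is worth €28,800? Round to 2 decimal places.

Periodic rate i = 0.0474/2 = 0.0237.
n = ln(28800/10500) / ln(1+0.0237) = ln(2.74286) / 0.023424 = 43.0764 half-years
= 43.0764/2 years

21.54 years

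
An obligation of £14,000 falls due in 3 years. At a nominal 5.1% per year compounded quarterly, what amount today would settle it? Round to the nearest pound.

Periodic rate i = 0.051/4 = 0.01275; n = 3 × 4 = 12 periods.
PV = 14,000 / (1 + 0.01275)^12 = 14,000 / 1.164198 = 12,025.4410

£12,025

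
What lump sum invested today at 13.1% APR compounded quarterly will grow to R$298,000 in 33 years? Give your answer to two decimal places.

i = 0.131/4 = 0.03275 per quarter; n = 33·4 = 132.
PV = 298,000 / (1 + 0.03275)^132 = 298,000 / 70.366651 = 4,234.9607

R$4,234.96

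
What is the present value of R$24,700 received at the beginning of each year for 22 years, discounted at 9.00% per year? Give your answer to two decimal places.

R$254,218.42

PV = PMT · [1 − (1+i)^(−n)] / i × (1+i) = 24700 · 10.292244 = 254,218.4202
Payments are at the start of each period, so multiply by (1+i).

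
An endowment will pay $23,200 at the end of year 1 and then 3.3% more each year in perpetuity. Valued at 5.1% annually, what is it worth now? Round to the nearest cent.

PV = D₁/(r − g) = 23200/(0.051 − 0.033) = 1,288,888.8889

$1,288,888.89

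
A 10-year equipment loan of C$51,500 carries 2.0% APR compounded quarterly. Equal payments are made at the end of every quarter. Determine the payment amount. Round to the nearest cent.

i = 0.02/4 = 0.005 per quarter; n = 10·4 = 40.
PMT = 51500 / ( [1 − (1+0.005)^(−40)] / 0.005 ) = 51500 / 36.172228 = 1,423.7442

C$1,423.74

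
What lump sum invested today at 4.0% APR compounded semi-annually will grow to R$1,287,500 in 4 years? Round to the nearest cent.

Periodic rate i = 0.04/2 = 0.02; n = 4 × 2 = 8 periods.
PV = FV·(1+i)^(−n) = 1,287,500 × 0.853490 = 1,098,868.8529

R$1,098,868.85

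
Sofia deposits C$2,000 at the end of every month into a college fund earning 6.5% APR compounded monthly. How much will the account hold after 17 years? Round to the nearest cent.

C$742,240.51

i = 0.065/12 = 0.00541667 per month; n = 17·12 = 204.
FV = 2000 × [(1+0.00541667)^204 − 1] / 0.00541667 = 2000 × 371.120256 = 742,240.5111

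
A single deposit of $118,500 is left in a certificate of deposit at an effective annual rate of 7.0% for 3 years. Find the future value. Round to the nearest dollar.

FV = 118,500 × (1 + 0.07)^3 = 145,167.5955

$145,168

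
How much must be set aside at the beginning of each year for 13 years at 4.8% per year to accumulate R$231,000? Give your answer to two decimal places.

R$12,603.12

FV-annuity factor × (1+i) = 18.328795; PMT = 231000 / 18.328795 = 12,603.1198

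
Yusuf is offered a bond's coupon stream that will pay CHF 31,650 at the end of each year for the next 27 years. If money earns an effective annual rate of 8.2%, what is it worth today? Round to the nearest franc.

CHF 340,011

PV = PMT · [1 − (1+i)^(−n)] / i = 31650 · 10.742843 = 340,010.9742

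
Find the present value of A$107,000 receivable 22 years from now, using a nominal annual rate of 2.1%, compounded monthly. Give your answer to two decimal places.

A$67,439.62

Periodic rate i = 0.021/12 = 0.00175; n = 22 × 12 = 264 periods.
Discount factor = (1+0.00175)^(−264) = 0.630277; PV = 107,000 × 0.630277 = 67,439.6156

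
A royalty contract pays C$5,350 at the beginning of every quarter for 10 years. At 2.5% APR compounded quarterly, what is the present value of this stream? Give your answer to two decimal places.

C$190,007.84

With 4 periods per year: i = 0.00625, n = 40.
PV = PMT · [1 − (1+i)^(−n)] / i × (1+i) = 5350 · 35.515484 = 190,007.8377
Payments are at the start of each period, so multiply by (1+i).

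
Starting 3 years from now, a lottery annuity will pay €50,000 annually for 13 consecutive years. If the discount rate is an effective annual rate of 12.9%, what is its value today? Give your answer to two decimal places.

Value one period before first payment (t=2): 50000 × [1 − (1+0.129)^(−13)] / 0.129 = 50000 × 6.150946 = 307,547.3208
PV₀ = 307,547.3208 / (1+0.129)^2 = 307,547.3208 / 1.274641 = 241,281.5223

€241,281.52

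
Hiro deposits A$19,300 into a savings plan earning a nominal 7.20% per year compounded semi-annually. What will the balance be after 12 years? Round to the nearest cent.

A$45,101.55

With 2 periods per year: i = 0.036, n = 24.
FV = 19,300 × (1 + 0.036)^24 = 45,101.5470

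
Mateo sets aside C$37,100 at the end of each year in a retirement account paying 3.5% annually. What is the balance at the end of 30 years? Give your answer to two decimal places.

FV = 37100 × [(1+0.035)^30 − 1] / 0.035 = 37100 × 51.622677 = 1,915,201.3270

C$1,915,201.33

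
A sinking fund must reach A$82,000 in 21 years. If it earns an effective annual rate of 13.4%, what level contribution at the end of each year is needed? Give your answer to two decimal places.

FV-annuity factor = 97.194570; PMT = 82000 / 97.194570 = 843.6685

A$843.67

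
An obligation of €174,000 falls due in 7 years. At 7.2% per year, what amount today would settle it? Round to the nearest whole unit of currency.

Discount factor = (1+0.072)^(−7) = 0.614662; PV = 174,000 × 0.614662 = 106,951.2219

€106,951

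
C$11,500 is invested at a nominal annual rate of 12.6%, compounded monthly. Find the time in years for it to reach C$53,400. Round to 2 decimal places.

Periodic rate i = 0.126/12 = 0.0105.
n = ln(53400/11500) / ln(1+0.0105) = ln(4.64348) / 0.010445 = 147.0010 months
= 147.0010/12 years

12.25 years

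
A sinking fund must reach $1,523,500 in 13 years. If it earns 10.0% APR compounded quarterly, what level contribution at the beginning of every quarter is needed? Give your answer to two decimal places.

$14,230.92

Periodic rate i = 0.1/4 = 0.025; n = 13 × 4 = 52 periods.
PMT = 1.5235e+06 / ( [(1+0.025)^52 − 1] / 0.025 × (1+i) ) = 1.5235e+06 / 107.055606 = 14,230.9222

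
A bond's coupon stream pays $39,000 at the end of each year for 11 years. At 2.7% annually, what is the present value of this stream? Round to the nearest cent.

$366,922.90

PV = 39000 × [1 − (1+0.027)^(−11)] / 0.027 = 39000 × 9.408279 = 366,922.8978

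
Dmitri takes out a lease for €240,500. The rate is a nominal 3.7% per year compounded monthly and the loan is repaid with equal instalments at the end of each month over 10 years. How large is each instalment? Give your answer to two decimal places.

€2,400.80

With 12 periods per year: i = 0.00308333, n = 120.
Annuity-PV factor = 100.174819; PMT = 240500 / 100.174819 = 2,400.8029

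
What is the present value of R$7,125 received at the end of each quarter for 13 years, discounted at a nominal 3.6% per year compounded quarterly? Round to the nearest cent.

With 4 periods per year: i = 0.009, n = 52.
PV = 7125 × [1 − (1+0.009)^(−52)] / 0.009 = 7125 × 41.381564 = 294,843.6415

R$294,843.64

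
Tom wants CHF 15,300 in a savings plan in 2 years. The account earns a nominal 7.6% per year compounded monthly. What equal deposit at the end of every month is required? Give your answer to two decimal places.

CHF 592.29

i = 0.076/12 = 0.00633333 per month; n = 2·12 = 24.
PMT = 15300 / ( [(1+0.00633333)^24 − 1] / 0.00633333 ) = 15300 / 25.831954 = 592.2897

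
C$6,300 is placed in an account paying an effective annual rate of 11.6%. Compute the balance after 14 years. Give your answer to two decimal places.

6,300 × (1+0.116)^14 = 6,300 × 4.648349 = 29,284.5985

C$29,284.60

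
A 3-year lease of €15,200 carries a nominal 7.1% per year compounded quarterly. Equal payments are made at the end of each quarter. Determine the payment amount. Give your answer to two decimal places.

i = 0.071/4 = 0.01775 per quarter; n = 3·4 = 12.
PMT = 15200 / ( [1 − (1+0.01775)^(−12)] / 0.01775 ) = 15200 / 10.722962 = 1,417.5188

€1,417.52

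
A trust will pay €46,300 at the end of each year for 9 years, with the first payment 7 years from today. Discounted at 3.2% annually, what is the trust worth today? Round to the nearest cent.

€295,652.91

Value one period before first payment (t=6): 46300 × [1 − (1+0.032)^(−9)] / 0.032 = 46300 × 7.713995 = 357,157.9725
PV₀ = 357,157.9725 / (1+0.032)^6 = 357,157.9725 / 1.208031 = 295,652.9149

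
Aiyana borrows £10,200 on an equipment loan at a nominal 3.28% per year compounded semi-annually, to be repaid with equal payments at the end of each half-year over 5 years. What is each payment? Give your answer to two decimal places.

Periodic rate i = 0.0328/2 = 0.0164; n = 5 × 2 = 10 periods.
Annuity-PV factor = 9.154156; PMT = 10200 / 9.154156 = 1,114.2479

£1,114.25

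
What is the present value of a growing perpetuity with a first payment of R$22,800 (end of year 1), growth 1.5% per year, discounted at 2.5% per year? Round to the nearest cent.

PV = PMT / (i − g) = 22800 / (0.025 − 0.015) = 22800 / 0.010000 = 2,280,000.0000

R$2,280,000.00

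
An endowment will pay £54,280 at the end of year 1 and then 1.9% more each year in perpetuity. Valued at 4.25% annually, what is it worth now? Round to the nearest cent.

PV = D₁/(r − g) = 54280/(0.0425 − 0.019) = 2,309,787.2340

£2,309,787.23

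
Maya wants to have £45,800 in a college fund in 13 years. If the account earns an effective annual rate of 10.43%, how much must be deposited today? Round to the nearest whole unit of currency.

PV = 45,800 / (1 + 0.1043)^13 = 45,800 / 3.631884 = 12,610.5358

£12,611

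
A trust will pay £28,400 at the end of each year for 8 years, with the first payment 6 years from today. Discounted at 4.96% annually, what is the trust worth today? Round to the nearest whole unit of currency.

PV at t=5 (ordinary 8-year annuity): 28400 × a(8|0.0496) = 28400 × 6.473676 = 183,852.4094
PV₀ = 183,852.4094 / (1+0.0496)^5 = 183,852.4094 / 1.273852 = 144,327.8744

£144,328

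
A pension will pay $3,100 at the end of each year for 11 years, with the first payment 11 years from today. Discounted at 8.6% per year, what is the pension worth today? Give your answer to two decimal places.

$9,422.29

PV at t=10 (ordinary 11-year annuity): 3100 × a(11|0.086) = 3100 × 6.935740 = 21,500.7936
PV₀ = 21,500.7936 / (1+0.086)^10 = 21,500.7936 / 2.281909 = 9,422.2850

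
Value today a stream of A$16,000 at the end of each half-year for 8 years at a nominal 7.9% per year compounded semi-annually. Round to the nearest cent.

A$187,126.28

i = 0.079/2 = 0.0395 per half-year; n = 8·2 = 16.
PV = 16000 × [1 − (1+0.0395)^(−16)] / 0.0395 = 16000 × 11.695393 = 187,126.2811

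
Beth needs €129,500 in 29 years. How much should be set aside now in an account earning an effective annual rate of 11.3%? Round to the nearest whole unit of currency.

€5,806

Discount factor = (1+0.113)^(−29) = 0.044837; PV = 129,500 × 0.044837 = 5,806.4408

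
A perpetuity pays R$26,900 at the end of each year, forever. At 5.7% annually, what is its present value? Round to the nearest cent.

PV = C/r = 26900/0.057 = 471,929.8246

R$471,929.82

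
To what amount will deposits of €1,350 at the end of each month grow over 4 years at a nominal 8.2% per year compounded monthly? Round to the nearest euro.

€76,385

Periodic rate i = 0.082/12 = 0.00683333; n = 4 × 12 = 48 periods.
Accumulation factor s(48|0.00683333) = 56.581638; FV = 1350 × 56.581638 = 76,385.2106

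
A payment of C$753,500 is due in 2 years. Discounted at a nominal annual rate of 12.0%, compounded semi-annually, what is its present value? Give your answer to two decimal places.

C$596,842.58

With 2 periods per year: i = 0.06, n = 4.
PV = FV·(1+i)^(−n) = 753,500 × 0.792094 = 596,842.5752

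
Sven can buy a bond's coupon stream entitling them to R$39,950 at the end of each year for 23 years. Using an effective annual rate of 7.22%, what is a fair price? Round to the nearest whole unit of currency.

Annuity factor a(23|0.0722) = 11.063529; PV = 39950 × 11.063529 = 441,987.9702

R$441,988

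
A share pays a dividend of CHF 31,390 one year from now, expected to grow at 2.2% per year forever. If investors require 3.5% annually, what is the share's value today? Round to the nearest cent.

CHF 2,414,615.38

PV = PMT / (i − g) = 31390 / (0.035 − 0.022) = 31390 / 0.013000 = 2,414,615.3846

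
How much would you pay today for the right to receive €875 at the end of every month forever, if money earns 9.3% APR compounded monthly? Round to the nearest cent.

Periodic rate i = 0.093/12 = 0.00775.
PV = PMT / i = 875 / 0.00775 = 112,903.2258

€112,903.23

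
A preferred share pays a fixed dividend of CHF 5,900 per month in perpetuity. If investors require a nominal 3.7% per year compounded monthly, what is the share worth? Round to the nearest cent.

Periodic rate i = 0.037/12 = 0.00308333.
PV = PMT / i = 5900 / 0.00308333 = 1,913,513.5135

CHF 1,913,513.51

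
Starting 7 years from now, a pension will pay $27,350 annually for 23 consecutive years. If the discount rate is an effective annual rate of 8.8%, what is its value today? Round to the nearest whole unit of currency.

Value one period before first payment (t=6): 27350 × [1 − (1+0.088)^(−23)] / 0.088 = 27350 × 9.730386 = 266,126.0601
PV₀ = 266,126.0601 / (1+0.088)^6 = 266,126.0601 / 1.658721 = 160,440.5094

$160,441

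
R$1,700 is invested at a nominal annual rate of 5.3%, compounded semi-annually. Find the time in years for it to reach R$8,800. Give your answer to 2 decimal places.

Periodic rate i = 0.053/2 = 0.0265.
(1+i)^n = 8800/1700 = 5.17647, so n = ln 5.17647 / ln 1.0265 = 62.8609 half-years
= 62.8609/2 years

31.43 years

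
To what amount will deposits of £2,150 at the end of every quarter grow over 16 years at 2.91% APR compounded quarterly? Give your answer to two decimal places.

£174,449.10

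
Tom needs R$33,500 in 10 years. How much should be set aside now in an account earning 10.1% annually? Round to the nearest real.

Discount factor = (1+0.101)^(−10) = 0.382056; PV = 33,500 × 0.382056 = 12,798.8697

R$12,799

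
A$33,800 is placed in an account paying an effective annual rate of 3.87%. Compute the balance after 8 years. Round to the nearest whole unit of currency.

A$45,797

33,800 × (1+0.0387)^8 = 33,800 × 1.354943 = 45,797.0763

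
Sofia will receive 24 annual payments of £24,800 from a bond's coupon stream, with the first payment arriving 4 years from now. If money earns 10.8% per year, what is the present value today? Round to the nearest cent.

PV at t=3 (ordinary 24-year annuity): 24800 × a(24|0.108) = 24800 × 8.469269 = 210,037.8595
PV₀ = 210,037.8595 / (1+0.108)^3 = 210,037.8595 / 1.360252 = 154,411.0238

£154,411.02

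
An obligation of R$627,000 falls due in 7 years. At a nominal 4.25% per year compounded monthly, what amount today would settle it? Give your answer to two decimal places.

R$465,900.51

Periodic rate i = 0.0425/12 = 0.00354167; n = 7 × 12 = 84 periods.
PV = FV·(1+i)^(−n) = 627,000 × 0.743063 = 465,900.5144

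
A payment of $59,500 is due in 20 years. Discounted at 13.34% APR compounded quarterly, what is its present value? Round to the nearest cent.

Periodic rate i = 0.1334/4 = 0.03335; n = 20 × 4 = 80 periods.
Discount factor = (1+0.03335)^(−80) = 0.072478; PV = 59,500 × 0.072478 = 4,312.4241

$4,312.42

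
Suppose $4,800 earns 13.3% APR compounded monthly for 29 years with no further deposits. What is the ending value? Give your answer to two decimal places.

i = 0.133/12 = 0.0110833 per month; n = 29·12 = 348.
FV = 4,800 × (1 + 0.0110833)^348 = 222,382.3816

$222,382.38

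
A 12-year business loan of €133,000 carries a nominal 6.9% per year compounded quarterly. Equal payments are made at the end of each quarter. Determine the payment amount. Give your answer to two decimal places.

With 4 periods per year: i = 0.01725, n = 48.
Annuity-PV factor = 32.462723; PMT = 133000 / 32.462723 = 4,097.0069

€4,097.01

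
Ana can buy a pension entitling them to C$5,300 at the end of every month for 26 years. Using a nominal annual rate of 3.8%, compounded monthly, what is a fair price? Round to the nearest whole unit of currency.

C$1,049,564

With 12 periods per year: i = 0.00316667, n = 312.
PV = PMT · [1 − (1+i)^(−n)] / i = 5300 · 198.030869 = 1,049,563.6047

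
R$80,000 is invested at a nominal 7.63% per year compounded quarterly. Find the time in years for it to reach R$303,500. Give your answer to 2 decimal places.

17.64 years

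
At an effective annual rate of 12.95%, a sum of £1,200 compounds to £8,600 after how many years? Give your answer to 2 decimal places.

(1+i)^n = 8600/1200 = 7.16667, so n = ln 7.16667 / ln 1.1295 = 16.1728 years

16.17 years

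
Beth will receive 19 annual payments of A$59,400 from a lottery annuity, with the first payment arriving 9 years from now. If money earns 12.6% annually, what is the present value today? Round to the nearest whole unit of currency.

PV at t=8 (ordinary 19-year annuity): 59400 × a(19|0.126) = 59400 × 7.103978 = 421,976.2732
PV₀ = 421,976.2732 / (1+0.126)^8 = 421,976.2732 / 2.584087 = 163,298.0159

A$163,298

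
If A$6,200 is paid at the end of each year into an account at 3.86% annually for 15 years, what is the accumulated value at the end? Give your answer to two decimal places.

A$122,862.63

Accumulation factor s(15|0.0386) = 19.816554; FV = 6200 × 19.816554 = 122,862.6343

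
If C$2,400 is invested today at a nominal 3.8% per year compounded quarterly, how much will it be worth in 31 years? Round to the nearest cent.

Periodic rate i = 0.038/4 = 0.0095; n = 31 × 4 = 124 periods.
FV = PV·(1+i)^n = 2,400 × 3.229863 = 7,751.6709

C$7,751.67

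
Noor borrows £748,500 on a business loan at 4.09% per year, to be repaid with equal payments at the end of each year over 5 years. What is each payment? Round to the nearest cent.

Annuity-PV factor = 4.440589; PMT = 748500 / 4.440589 = 168,558.7167

£168,558.72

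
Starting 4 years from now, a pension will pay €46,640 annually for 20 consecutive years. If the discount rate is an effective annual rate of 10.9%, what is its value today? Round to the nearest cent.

Value one period before first payment (t=3): 46640 × [1 − (1+0.109)^(−20)] / 0.109 = 46640 × 8.015688 = 373,851.6776
Discount back 3 years: 373,851.6776 × (1+0.109)^(−3) = 373,851.6776 × 0.733171 = 274,097.2608

€274,097.26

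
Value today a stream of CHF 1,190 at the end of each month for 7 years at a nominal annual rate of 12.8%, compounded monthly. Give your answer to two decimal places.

With 12 periods per year: i = 0.0106667, n = 84.
PV = 1190 × [1 − (1+0.0106667)^(−84)] / 0.0106667 = 1190 × 55.299311 = 65,806.1799

CHF 65,806.18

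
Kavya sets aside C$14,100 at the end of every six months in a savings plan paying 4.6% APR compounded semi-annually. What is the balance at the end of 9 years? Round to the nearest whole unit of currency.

C$310,065

i = 0.046/2 = 0.023 per half-year; n = 9·2 = 18.
FV = 14100 × [(1+0.023)^18 − 1] / 0.023 = 14100 × 21.990417 = 310,064.8803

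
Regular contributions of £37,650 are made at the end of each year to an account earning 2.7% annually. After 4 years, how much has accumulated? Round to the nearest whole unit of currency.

£156,810

Accumulation factor s(4|0.027) = 4.164936; FV = 37650 × 4.164936 = 156,809.8285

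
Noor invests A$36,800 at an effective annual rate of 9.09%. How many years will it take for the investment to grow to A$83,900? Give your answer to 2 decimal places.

n = ln(83900/36800) / ln(1+0.0909) = ln(2.27989) / 0.087003 = 9.4724 years

9.47 years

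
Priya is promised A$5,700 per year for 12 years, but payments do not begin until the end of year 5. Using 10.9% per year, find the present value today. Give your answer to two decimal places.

Value one period before first payment (t=4): 5700 × [1 − (1+0.109)^(−12)] / 0.109 = 5700 × 6.523402 = 37,183.3922
Discount back 4 years: 37,183.3922 × (1+0.109)^(−4) = 37,183.3922 × 0.661110 = 24,582.3175

A$24,582.32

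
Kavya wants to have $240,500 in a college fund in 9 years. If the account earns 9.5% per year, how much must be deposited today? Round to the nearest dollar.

$106,264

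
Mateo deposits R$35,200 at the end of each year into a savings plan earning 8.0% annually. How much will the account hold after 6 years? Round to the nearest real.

R$258,225

FV = 35200 × [(1+0.08)^6 − 1] / 0.08 = 35200 × 7.335929 = 258,224.7021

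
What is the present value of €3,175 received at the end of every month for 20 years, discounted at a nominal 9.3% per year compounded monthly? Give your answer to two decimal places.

€345,442.91

Periodic rate i = 0.093/12 = 0.00775; n = 20 × 12 = 240 periods.
Annuity factor a(240|0.00775) = 108.800918; PV = 3175 × 108.800918 = 345,442.9133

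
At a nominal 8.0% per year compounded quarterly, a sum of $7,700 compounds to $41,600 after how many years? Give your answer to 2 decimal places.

Periodic rate i = 0.08/4 = 0.02.
(1+i)^n = 41600/7700 = 5.40260, so n = ln 5.40260 / ln 1.02 = 85.1846 quarters
= 85.1846/4 years

21.30 years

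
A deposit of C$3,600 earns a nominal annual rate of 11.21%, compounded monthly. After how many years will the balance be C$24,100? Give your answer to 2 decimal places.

17.04 years

Periodic rate i = 0.1121/12 = 0.00934167.
(1+i)^n = 24100/3600 = 6.69444, so n = ln 6.69444 / ln 1.00934 = 204.4758 months
= 204.4758/12 years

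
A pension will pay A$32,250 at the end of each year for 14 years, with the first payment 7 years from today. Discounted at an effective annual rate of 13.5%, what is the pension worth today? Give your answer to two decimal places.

Value one period before first payment (t=6): 32250 × [1 − (1+0.135)^(−14)] / 0.135 = 32250 × 6.149281 = 198,314.3223
Discount back 6 years: 198,314.3223 × (1+0.135)^(−6) = 198,314.3223 × 0.467762 = 92,763.8812

A$92,763.88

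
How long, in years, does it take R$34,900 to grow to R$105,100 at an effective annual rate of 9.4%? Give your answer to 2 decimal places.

12.27 years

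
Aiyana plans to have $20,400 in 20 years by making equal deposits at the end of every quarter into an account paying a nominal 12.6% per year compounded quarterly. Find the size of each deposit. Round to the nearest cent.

Periodic rate i = 0.126/4 = 0.0315; n = 20 × 4 = 80 periods.
PMT = 20400 / ( [(1+0.0315)^80 − 1] / 0.0315 ) = 20400 / 347.768169 = 58.6598

$58.66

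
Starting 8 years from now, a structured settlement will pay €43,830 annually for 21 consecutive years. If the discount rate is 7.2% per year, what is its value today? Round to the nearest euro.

Value one period before first payment (t=7): 43830 × [1 − (1+0.072)^(−21)] / 0.072 = 43830 × 10.663538 = 467,382.8568
Discount back 7 years: 467,382.8568 × (1+0.072)^(−7) = 467,382.8568 × 0.614662 = 287,282.5727

€287,283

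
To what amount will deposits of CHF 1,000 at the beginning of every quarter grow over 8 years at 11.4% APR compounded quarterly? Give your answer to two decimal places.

CHF 52,606.83

i = 0.114/4 = 0.0285 per quarter; n = 8·4 = 32.
Accumulation factor s(32|0.0285) × (1+i) = 52.606825; FV = 1000 × 52.606825 = 52,606.8255
Payments are at the start of each period, so multiply by (1+i).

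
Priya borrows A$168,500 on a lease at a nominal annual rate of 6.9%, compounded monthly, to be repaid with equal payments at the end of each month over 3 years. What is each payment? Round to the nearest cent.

A$5,195.09

Periodic rate i = 0.069/12 = 0.00575; n = 3 × 12 = 36 periods.
Annuity-PV factor = 32.434471; PMT = 168500 / 32.434471 = 5,195.0902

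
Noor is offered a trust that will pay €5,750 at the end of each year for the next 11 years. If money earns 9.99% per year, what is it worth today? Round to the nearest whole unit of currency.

€37,364

Annuity factor a(11|0.0999) = 6.498052; PV = 5750 × 6.498052 = 37,363.8002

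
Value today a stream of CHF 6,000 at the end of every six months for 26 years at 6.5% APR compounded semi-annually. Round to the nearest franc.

i = 0.065/2 = 0.0325 per half-year; n = 26·2 = 52.
Annuity factor a(52|0.0325) = 24.937016; PV = 6000 × 24.937016 = 149,622.0965

CHF 149,622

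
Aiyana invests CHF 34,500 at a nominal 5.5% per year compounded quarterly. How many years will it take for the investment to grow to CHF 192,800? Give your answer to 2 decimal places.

31.50 years

Periodic rate i = 0.055/4 = 0.01375.
(1+i)^n = 192800/34500 = 5.58841, so n = ln 5.58841 / ln 1.01375 = 125.9998 quarters
= 125.9998/4 years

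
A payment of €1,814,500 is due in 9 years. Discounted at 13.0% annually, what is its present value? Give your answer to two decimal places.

PV = 1,814,500 / (1 + 0.13)^9 = 1,814,500 / 3.004042 = 604,019.5302

€604,019.53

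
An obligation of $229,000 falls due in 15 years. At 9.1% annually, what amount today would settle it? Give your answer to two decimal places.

PV = 229,000 / (1 + 0.091)^15 = 229,000 / 3.692932 = 62,010.3558

$62,010.36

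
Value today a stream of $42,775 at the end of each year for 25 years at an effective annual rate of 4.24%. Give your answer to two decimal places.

$651,601.04

PV = PMT · [1 − (1+i)^(−n)] / i = 42775 · 15.233221 = 651,601.0384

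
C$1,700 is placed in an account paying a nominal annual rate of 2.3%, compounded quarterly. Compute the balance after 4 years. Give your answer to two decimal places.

C$1,863.33

Periodic rate i = 0.023/4 = 0.00575; n = 4 × 4 = 16 periods.
1,700 × (1+0.00575)^16 = 1,700 × 1.096076 = 1,863.3292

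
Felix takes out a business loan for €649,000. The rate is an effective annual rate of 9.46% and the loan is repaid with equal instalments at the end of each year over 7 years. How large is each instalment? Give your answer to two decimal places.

€130,947.11

PMT = 649000 / ( [1 − (1+0.0946)^(−7)] / 0.0946 ) = 649000 / 4.956200 = 130,947.1098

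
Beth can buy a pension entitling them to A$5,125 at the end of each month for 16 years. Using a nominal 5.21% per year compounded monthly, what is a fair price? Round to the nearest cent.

A$666,623.39

Periodic rate i = 0.0521/12 = 0.00434167; n = 16 × 12 = 192 periods.
Annuity factor a(192|0.00434167) = 130.072857; PV = 5125 × 130.072857 = 666,623.3920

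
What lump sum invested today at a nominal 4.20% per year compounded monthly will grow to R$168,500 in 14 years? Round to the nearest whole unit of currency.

R$93,687

Periodic rate i = 0.042/12 = 0.0035; n = 14 × 12 = 168 periods.
Discount factor = (1+0.0035)^(−168) = 0.556008; PV = 168,500 × 0.556008 = 93,687.2732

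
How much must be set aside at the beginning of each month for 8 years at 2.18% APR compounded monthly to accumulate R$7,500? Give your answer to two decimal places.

Periodic rate i = 0.0218/12 = 0.00181667; n = 8 × 12 = 96 periods.
PMT = 7500 / ( [(1+0.00181667)^96 − 1] / 0.00181667 × (1+i) ) = 7500 / 104.966488 = 71.4514

R$71.45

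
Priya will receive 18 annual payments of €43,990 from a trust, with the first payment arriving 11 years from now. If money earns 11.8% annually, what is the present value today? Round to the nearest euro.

Value one period before first payment (t=10): 43990 × [1 − (1+0.118)^(−18)] / 0.118 = 43990 × 7.336515 = 322,733.3082
PV₀ = 322,733.3082 / (1+0.118)^10 = 322,733.3082 / 3.050830 = 105,785.4053

€105,785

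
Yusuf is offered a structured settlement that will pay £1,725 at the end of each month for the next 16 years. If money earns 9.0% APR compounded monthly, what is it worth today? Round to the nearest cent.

£175,213.03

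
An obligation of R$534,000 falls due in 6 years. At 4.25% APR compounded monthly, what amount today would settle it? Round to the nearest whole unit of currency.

R$413,992

Periodic rate i = 0.0425/12 = 0.00354167; n = 6 × 12 = 72 periods.
Discount factor = (1+0.00354167)^(−72) = 0.775266; PV = 534,000 × 0.775266 = 413,991.8709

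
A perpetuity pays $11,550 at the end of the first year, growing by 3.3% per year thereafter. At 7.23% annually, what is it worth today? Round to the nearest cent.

$293,893.13

PV = D₁/(r − g) = 11550/(0.0723 − 0.033) = 293,893.1298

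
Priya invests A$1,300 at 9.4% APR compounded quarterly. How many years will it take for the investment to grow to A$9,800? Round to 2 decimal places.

21.74 years

Periodic rate i = 0.094/4 = 0.0235.
n = ln(9800/1300) / ln(1+0.0235) = ln(7.53846) / 0.023228 = 86.9643 quarters
= 86.9643/4 years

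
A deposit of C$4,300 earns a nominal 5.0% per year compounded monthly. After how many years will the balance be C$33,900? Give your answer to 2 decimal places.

41.38 years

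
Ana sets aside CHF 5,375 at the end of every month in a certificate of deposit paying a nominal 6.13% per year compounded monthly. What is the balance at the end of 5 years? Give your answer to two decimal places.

CHF 376,269.49

i = 0.0613/12 = 0.00510833 per month; n = 5·12 = 60.
FV = PMT · [(1+i)^n − 1] / i = 5375 · 70.003626 = 376,269.4921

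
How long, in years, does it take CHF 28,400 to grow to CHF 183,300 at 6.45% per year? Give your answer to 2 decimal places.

29.83 years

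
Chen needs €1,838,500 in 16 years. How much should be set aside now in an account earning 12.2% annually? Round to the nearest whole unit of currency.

€291,459

PV = FV·(1+i)^(−n) = 1,838,500 × 0.158531 = 291,459.3040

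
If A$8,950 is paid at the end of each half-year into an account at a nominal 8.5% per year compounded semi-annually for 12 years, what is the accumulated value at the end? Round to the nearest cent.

With 2 periods per year: i = 0.0425, n = 24.
FV = 8950 × [(1+0.0425)^24 − 1] / 0.0425 = 8950 × 40.361134 = 361,232.1486

A$361,232.15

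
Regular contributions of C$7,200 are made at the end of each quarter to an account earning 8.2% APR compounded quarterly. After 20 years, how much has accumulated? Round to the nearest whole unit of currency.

C$1,429,598

i = 0.082/4 = 0.0205 per quarter; n = 20·4 = 80.
Accumulation factor s(80|0.0205) = 198.555245; FV = 7200 × 198.555245 = 1,429,597.7612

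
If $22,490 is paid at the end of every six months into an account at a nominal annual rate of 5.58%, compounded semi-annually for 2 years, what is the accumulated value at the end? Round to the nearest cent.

$93,795.34

Periodic rate i = 0.0558/2 = 0.0279; n = 2 × 2 = 4 periods.
Accumulation factor s(4|0.0279) = 4.170535; FV = 22490 × 4.170535 = 93,795.3402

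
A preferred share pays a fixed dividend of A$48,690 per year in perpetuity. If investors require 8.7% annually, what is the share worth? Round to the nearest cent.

A$559,655.17

PV = PMT / i = 48690 / 0.087 = 559,655.1724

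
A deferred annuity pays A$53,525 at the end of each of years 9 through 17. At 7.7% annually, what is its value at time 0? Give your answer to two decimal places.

Value one period before first payment (t=8): 53525 × [1 − (1+0.077)^(−9)] / 0.077 = 53525 × 6.325576 = 338,576.4381
PV₀ = 338,576.4381 / (1+0.077)^8 = 338,576.4381 / 1.810196 = 187,038.5407

A$187,038.54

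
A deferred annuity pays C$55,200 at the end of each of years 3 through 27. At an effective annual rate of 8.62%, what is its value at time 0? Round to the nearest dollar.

Value one period before first payment (t=2): 55200 × [1 − (1+0.0862)^(−25)] / 0.0862 = 55200 × 10.132855 = 559,333.5775
Discount back 2 years: 559,333.5775 × (1+0.0862)^(−2) = 559,333.5775 × 0.847579 = 474,079.6292

C$474,080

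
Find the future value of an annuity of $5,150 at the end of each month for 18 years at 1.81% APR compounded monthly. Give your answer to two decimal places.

$1,313,841.91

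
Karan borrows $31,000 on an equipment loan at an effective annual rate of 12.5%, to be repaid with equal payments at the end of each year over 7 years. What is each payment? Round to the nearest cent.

Annuity-PV factor = 4.492301; PMT = 31000 / 4.492301 = 6,900.6953

$6,900.70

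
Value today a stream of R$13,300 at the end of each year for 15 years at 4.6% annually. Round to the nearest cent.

PV = PMT · [1 − (1+i)^(−n)] / i = 13300 · 10.666090 = 141,858.9921

R$141,858.99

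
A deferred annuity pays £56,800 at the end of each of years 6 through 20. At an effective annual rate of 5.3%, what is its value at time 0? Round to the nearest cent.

£446,300.67

PV at t=5 (ordinary 15-year annuity): 56800 × a(15|0.053) = 56800 × 10.172344 = 577,789.1605
PV₀ = 577,789.1605 / (1+0.053)^5 = 577,789.1605 / 1.294619 = 446,300.6652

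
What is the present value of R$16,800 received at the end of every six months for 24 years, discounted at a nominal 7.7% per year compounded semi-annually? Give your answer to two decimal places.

R$365,187.16

With 2 periods per year: i = 0.0385, n = 48.
Annuity factor a(48|0.0385) = 21.737331; PV = 16800 × 21.737331 = 365,187.1557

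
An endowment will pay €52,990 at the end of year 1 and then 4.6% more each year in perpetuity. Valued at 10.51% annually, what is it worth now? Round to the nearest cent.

€896,615.91

PV = D₁/(r − g) = 52990/(0.1051 − 0.046) = 896,615.9052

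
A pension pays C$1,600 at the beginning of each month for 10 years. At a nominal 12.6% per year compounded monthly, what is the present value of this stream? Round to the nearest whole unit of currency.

i = 0.126/12 = 0.0105 per month; n = 10·12 = 120.
Annuity factor a(120|0.0105) × (1+i) = 68.759858; PV = 1600 × 68.759858 = 110,015.7720
(annuity-due: payments at period start, so ×(1+i).)

C$110,016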